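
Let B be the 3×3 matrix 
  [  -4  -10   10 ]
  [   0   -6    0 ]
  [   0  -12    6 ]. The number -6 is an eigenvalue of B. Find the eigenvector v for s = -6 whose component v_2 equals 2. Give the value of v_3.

B + 6I = [[2, -10, 10], [0, 0, 0], [0, -12, 12]].
Solving (B + 6I)v = 0 gives the eigenspace spanned by (0, 2, 2).
With v_2 = 2, v = (0, 2, 2), so v_3 = 2.

2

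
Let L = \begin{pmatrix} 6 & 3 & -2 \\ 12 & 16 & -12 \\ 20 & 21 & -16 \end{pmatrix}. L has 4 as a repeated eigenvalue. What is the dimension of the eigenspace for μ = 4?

1

L − 4I = [[2, 3, -2], [12, 12, -12], [20, 21, -20]].
This matrix has rank 2, so its null space has dimension 3 − 2 = 1.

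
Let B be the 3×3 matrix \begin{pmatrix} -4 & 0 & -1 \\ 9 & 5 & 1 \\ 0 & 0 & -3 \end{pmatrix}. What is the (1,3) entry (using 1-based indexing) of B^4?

Characteristic polynomial: μ^3 + 2μ^2 - 23μ - 60 = (μ - 5)(μ + 3)(μ + 4), so the eigenvalues are -4, -3, 5.
μ=-4: eigenvector (1, -1, 0).
μ=5: eigenvector (0, 1, 0).
μ=-3: eigenvector (-1, 1, 1).
P = [[1, 0, -1], [-1, 1, 1], [0, 0, 1]], D = diag(-4, 5, -3), P⁻¹ = [[1, 0, 1], [1, 1, 0], [0, 0, 1]].
B⁴ = P·diag(256, 625, 81)·P⁻¹ = [[256, 0, 175], [369, 625, -175], [0, 0, 81]].
The requested entry is 175.

175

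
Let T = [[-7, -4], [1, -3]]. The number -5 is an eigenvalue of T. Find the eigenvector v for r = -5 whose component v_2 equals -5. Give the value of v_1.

T + 5I = [[-2, -4], [1, 2]].
Solving (T + 5I)v = 0 gives the eigenspace spanned by (10, -5).
With v_2 = -5, v = (10, -5), so v_1 = 10.

10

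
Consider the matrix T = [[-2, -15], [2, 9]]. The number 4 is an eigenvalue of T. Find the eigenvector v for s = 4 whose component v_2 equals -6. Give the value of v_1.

T − 4I = [[-6, -15], [2, 5]].
Solving (T − 4I)v = 0 gives the eigenspace spanned by (15, -6).
With v_2 = -6, v = (15, -6), so v_1 = 15.

15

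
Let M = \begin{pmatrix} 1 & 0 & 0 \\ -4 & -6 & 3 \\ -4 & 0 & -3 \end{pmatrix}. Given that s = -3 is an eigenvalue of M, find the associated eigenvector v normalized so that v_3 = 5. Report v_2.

5

M + 3I = [[4, 0, 0], [-4, -3, 3], [-4, 0, 0]].
Solving (M + 3I)v = 0 gives the eigenspace spanned by (0, 5, 5).
With v_3 = 5, v = (0, 5, 5), so v_2 = 5.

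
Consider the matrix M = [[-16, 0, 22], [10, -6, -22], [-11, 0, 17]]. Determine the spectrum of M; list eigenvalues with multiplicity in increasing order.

Characteristic polynomial: p(μ) = μ^3 + 5μ^2 - 36μ - 180 = (μ - 6)(μ + 5)(μ + 6).
Roots (with multiplicity): -6, -5, 6.

-6, -5, 6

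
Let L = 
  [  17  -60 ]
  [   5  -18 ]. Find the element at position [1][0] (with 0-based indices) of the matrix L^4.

-65

Characteristic polynomial: r^2 + r - 6 = (r - 2)(r + 3), so the eigenvalues are -3, 2.
r=2: eigenvector (4, 1).
r=-3: eigenvector (3, 1).
P = [[4, 3], [1, 1]], D = diag(2, -3), P⁻¹ = [[1, -3], [-1, 4]].
L⁴ = P·diag(16, 81)·P⁻¹ = [[-179, 780], [-65, 276]].
The requested entry is -65.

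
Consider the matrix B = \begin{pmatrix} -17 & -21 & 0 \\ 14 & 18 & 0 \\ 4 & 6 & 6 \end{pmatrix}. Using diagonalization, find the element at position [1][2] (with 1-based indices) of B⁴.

Characteristic polynomial: μ^3 - 7μ^2 - 6μ + 72 = (μ - 6)(μ - 4)(μ + 3), so the eigenvalues are -3, 4, 6.
μ=-3: eigenvector (3, -2, 0).
μ=4: eigenvector (-1, 1, -1).
μ=6: eigenvector (0, 0, 1).
P = [[3, -1, 0], [-2, 1, 0], [0, -1, 1]], D = diag(-3, 4, 6), P⁻¹ = [[1, 1, 0], [2, 3, 0], [2, 3, 1]].
B⁴ = P·diag(81, 256, 1296)·P⁻¹ = [[-269, -525, 0], [350, 606, 0], [2080, 3120, 1296]].
The requested entry is -525.

-525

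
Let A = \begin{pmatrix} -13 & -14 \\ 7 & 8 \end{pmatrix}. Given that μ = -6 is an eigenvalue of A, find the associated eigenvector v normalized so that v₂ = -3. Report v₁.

A + 6I = [[-7, -14], [7, 14]].
Solving (A + 6I)v = 0 gives the eigenspace spanned by (6, -3).
With v₂ = -3, v = (6, -3), so v₁ = 6.

6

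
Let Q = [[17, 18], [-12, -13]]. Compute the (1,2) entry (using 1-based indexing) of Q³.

Characteristic polynomial: t^2 - 4t - 5 = (t - 5)(t + 1), so the eigenvalues are -1, 5.
t=-1: eigenvector (-1, 1).
t=5: eigenvector (3, -2).
P = [[-1, 3], [1, -2]], D = diag(-1, 5), P⁻¹ = [[2, 3], [1, 1]].
Q³ = P·diag(-1, 125)·P⁻¹ = [[377, 378], [-252, -253]].
The requested entry is 378.

378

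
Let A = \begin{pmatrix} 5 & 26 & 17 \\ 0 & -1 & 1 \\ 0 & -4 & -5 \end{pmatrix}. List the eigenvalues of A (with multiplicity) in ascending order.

-3, -3, 5

Characteristic polynomial: p(t) = t^3 + t^2 - 21t - 45 = (t - 5)(t + 3)^2.
Roots (with multiplicity): -3, -3, 5.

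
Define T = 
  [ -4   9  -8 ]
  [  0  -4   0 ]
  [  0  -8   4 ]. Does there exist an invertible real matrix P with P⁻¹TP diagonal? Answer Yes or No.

Characteristic polynomial: p(s) = s^3 + 4s^2 - 16s - 64 = (s - 4)(s + 4)^2.
s = -4 has algebraic multiplicity 2; rank(T + 4I) = 2, so geometric multiplicity = 1.
Geometric multiplicity < algebraic multiplicity, so T is not diagonalizable.

No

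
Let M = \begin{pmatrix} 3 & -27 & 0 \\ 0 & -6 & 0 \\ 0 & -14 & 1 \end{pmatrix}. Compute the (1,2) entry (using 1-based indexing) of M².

81

Characteristic polynomial: λ^3 + 2λ^2 - 21λ + 18 = (λ - 3)(λ - 1)(λ + 6), so the eigenvalues are -6, 1, 3.
λ=3: eigenvector (1, 0, 0).
λ=-6: eigenvector (3, 1, 2).
λ=1: eigenvector (0, 0, 1).
P = [[1, 3, 0], [0, 1, 0], [0, 2, 1]], D = diag(3, -6, 1), P⁻¹ = [[1, -3, 0], [0, 1, 0], [0, -2, 1]].
M² = P·diag(9, 36, 1)·P⁻¹ = [[9, 81, 0], [0, 36, 0], [0, 70, 1]].
The requested entry is 81.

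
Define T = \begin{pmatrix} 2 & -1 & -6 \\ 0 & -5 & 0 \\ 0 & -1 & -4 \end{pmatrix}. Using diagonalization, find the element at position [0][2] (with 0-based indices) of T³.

-72

Characteristic polynomial: r^3 + 7r^2 + 2r - 40 = (r - 2)(r + 4)(r + 5), so the eigenvalues are -5, -4, 2.
r=2: eigenvector (1, 0, 0).
r=-5: eigenvector (1, 1, 1).
r=-4: eigenvector (1, 0, 1).
P = [[1, 1, 1], [0, 1, 0], [0, 1, 1]], D = diag(2, -5, -4), P⁻¹ = [[1, 0, -1], [0, 1, 0], [0, -1, 1]].
T³ = P·diag(8, -125, -64)·P⁻¹ = [[8, -61, -72], [0, -125, 0], [0, -61, -64]].
The requested entry is -72.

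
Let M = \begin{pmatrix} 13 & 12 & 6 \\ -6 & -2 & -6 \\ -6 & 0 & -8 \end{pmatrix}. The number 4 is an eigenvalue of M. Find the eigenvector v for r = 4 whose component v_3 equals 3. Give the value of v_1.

-6

M − 4I = [[9, 12, 6], [-6, -6, -6], [-6, 0, -12]].
Solving (M − 4I)v = 0 gives the eigenspace spanned by (-6, 3, 3).
With v_3 = 3, v = (-6, 3, 3), so v_1 = -6.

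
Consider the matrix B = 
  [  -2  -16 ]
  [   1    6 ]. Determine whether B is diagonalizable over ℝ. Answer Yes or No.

Characteristic polynomial: p(λ) = λ^2 - 4λ + 4 = (λ - 2)^2.
λ = 2 has algebraic multiplicity 2; rank(B − 2I) = 1, so geometric multiplicity = 1.
Geometric multiplicity < algebraic multiplicity, so B is not diagonalizable.

No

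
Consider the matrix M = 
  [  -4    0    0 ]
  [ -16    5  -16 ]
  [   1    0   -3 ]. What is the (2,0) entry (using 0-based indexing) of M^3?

Characteristic polynomial: s^3 + 2s^2 - 23s - 60 = (s - 5)(s + 3)(s + 4), so the eigenvalues are -4, -3, 5.
s=-4: eigenvector (1, 0, -1).
s=5: eigenvector (0, 1, 0).
s=-3: eigenvector (0, 2, 1).
P = [[1, 0, 0], [0, 1, 2], [-1, 0, 1]], D = diag(-4, 5, -3), P⁻¹ = [[1, 0, 0], [-2, 1, -2], [1, 0, 1]].
M³ = P·diag(-64, 125, -27)·P⁻¹ = [[-64, 0, 0], [-304, 125, -304], [37, 0, -27]].
The requested entry is 37.

37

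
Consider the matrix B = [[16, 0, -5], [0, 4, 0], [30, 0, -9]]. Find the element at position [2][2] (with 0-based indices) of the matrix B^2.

Characteristic polynomial: s^3 - 11s^2 + 34s - 24 = (s - 6)(s - 4)(s - 1), so the eigenvalues are 1, 4, 6.
s=6: eigenvector (1, 0, 2).
s=1: eigenvector (1, 0, 3).
s=4: eigenvector (0, 1, 0).
P = [[1, 1, 0], [0, 0, 1], [2, 3, 0]], D = diag(6, 1, 4), P⁻¹ = [[3, 0, -1], [-2, 0, 1], [0, 1, 0]].
B² = P·diag(36, 1, 16)·P⁻¹ = [[106, 0, -35], [0, 16, 0], [210, 0, -69]].
The requested entry is -69.

-69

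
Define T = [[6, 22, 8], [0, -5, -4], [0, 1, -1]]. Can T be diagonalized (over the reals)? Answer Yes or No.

No

Characteristic polynomial: p(λ) = λ^3 - 27λ - 54 = (λ - 6)(λ + 3)^2.
λ = -3 has algebraic multiplicity 2; rank(T + 3I) = 2, so geometric multiplicity = 1.
Geometric multiplicity < algebraic multiplicity, so T is not diagonalizable.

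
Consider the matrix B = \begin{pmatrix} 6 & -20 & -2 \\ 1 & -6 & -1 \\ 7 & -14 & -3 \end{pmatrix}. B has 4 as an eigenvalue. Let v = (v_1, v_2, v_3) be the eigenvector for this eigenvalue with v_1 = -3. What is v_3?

-3

B − 4I = [[2, -20, -2], [1, -10, -1], [7, -14, -7]].
Solving (B − 4I)v = 0 gives the eigenspace spanned by (-3, 0, -3).
With v_1 = -3, v = (-3, 0, -3), so v_3 = -3.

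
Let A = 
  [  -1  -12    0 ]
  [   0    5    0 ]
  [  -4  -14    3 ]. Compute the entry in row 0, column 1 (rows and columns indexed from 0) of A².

-48

Characteristic polynomial: λ^3 - 7λ^2 + 7λ + 15 = (λ - 5)(λ - 3)(λ + 1), so the eigenvalues are -1, 3, 5.
λ=5: eigenvector (-2, 1, -3).
λ=-1: eigenvector (1, 0, 1).
λ=3: eigenvector (0, 0, 1).
P = [[-2, 1, 0], [1, 0, 0], [-3, 1, 1]], D = diag(5, -1, 3), P⁻¹ = [[0, 1, 0], [1, 2, 0], [-1, 1, 1]].
A² = P·diag(25, 1, 9)·P⁻¹ = [[1, -48, 0], [0, 25, 0], [-8, -64, 9]].
The requested entry is -48.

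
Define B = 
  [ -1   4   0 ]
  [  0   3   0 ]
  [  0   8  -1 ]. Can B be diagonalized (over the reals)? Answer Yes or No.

Yes

Characteristic polynomial: p(λ) = λ^3 - λ^2 - 5λ - 3 = (λ - 3)(λ + 1)^2.
λ = -1 has algebraic multiplicity 2; rank(B + 1I) = 1, so geometric multiplicity = 2.
Every eigenvalue has geometric = algebraic multiplicity, so B is diagonalizable.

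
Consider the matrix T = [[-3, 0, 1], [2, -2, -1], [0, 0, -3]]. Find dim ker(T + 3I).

T + 3I = [[0, 0, 1], [2, 1, -1], [0, 0, 0]].
This matrix has rank 2, so its null space has dimension 3 − 2 = 1.

1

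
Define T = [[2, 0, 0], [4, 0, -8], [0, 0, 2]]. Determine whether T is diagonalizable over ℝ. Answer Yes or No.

Yes

Characteristic polynomial: p(s) = s^3 - 4s^2 + 4s = s(s - 2)^2.
s = 2 has algebraic multiplicity 2; rank(T − 2I) = 1, so geometric multiplicity = 2.
Every eigenvalue has geometric = algebraic multiplicity, so T is diagonalizable.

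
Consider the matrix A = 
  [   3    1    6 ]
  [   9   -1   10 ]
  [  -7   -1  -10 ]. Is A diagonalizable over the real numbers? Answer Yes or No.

Characteristic polynomial: p(s) = s^3 + 8s^2 + 20s + 16 = (s + 2)^2(s + 4).
s = -2 has algebraic multiplicity 2; rank(A + 2I) = 2, so geometric multiplicity = 1.
Geometric multiplicity < algebraic multiplicity, so A is not diagonalizable.

No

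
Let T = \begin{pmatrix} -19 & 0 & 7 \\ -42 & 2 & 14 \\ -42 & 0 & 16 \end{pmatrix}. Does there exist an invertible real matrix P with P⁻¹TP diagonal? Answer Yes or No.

Characteristic polynomial: p(λ) = λ^3 + λ^2 - 16λ + 20 = (λ - 2)^2(λ + 5).
λ = 2 has algebraic multiplicity 2; rank(T − 2I) = 1, so geometric multiplicity = 2.
Every eigenvalue has geometric = algebraic multiplicity, so T is diagonalizable.

Yes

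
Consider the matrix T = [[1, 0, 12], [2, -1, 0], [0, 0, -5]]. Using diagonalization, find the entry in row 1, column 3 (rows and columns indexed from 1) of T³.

Characteristic polynomial: r^3 + 5r^2 - r - 5 = (r - 1)(r + 1)(r + 5), so the eigenvalues are -5, -1, 1.
r=-5: eigenvector (-2, 1, 1).
r=-1: eigenvector (0, 1, 0).
r=1: eigenvector (1, 1, 0).
P = [[-2, 0, 1], [1, 1, 1], [1, 0, 0]], D = diag(-5, -1, 1), P⁻¹ = [[0, 0, 1], [-1, 1, -3], [1, 0, 2]].
T³ = P·diag(-125, -1, 1)·P⁻¹ = [[1, 0, 252], [2, -1, -120], [0, 0, -125]].
The requested entry is 252.

252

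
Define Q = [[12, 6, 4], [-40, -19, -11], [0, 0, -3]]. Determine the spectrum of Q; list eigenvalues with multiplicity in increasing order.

Characteristic polynomial: p(t) = t^3 + 10t^2 + 33t + 36 = (t + 3)^2(t + 4).
Roots (with multiplicity): -4, -3, -3.

-4, -3, -3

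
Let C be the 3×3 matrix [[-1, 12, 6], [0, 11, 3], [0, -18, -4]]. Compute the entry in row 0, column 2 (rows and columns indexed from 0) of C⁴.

Characteristic polynomial: λ^3 - 6λ^2 + 3λ + 10 = (λ - 5)(λ - 2)(λ + 1), so the eigenvalues are -1, 2, 5.
λ=-1: eigenvector (1, 0, 0).
λ=5: eigenvector (0, 1, -2).
λ=2: eigenvector (2, -1, 3).
P = [[1, 0, 2], [0, 1, -1], [0, -2, 3]], D = diag(-1, 5, 2), P⁻¹ = [[1, -4, -2], [0, 3, 1], [0, 2, 1]].
C⁴ = P·diag(1, 625, 16)·P⁻¹ = [[1, 60, 30], [0, 1843, 609], [0, -3654, -1202]].
The requested entry is 30.

30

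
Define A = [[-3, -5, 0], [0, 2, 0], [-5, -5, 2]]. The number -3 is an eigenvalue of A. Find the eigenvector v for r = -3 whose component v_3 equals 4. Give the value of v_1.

4

A + 3I = [[0, -5, 0], [0, 5, 0], [-5, -5, 5]].
Solving (A + 3I)v = 0 gives the eigenspace spanned by (4, 0, 4).
With v_3 = 4, v = (4, 0, 4), so v_1 = 4.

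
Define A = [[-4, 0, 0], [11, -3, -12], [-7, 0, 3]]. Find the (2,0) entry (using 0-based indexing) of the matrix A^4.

Characteristic polynomial: μ^3 + 4μ^2 - 9μ - 36 = (μ - 3)(μ + 3)(μ + 4), so the eigenvalues are -4, -3, 3.
μ=-4: eigenvector (1, 1, 1).
μ=-3: eigenvector (0, 1, 0).
μ=3: eigenvector (0, -2, 1).
P = [[1, 0, 0], [1, 1, -2], [1, 0, 1]], D = diag(-4, -3, 3), P⁻¹ = [[1, 0, 0], [-3, 1, 2], [-1, 0, 1]].
A⁴ = P·diag(256, 81, 81)·P⁻¹ = [[256, 0, 0], [175, 81, 0], [175, 0, 81]].
The requested entry is 175.

175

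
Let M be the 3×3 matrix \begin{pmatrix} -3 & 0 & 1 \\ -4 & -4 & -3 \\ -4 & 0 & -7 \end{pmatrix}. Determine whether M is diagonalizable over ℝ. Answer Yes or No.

Characteristic polynomial: p(s) = s^3 + 14s^2 + 65s + 100 = (s + 4)(s + 5)^2.
s = -5 has algebraic multiplicity 2; rank(M + 5I) = 2, so geometric multiplicity = 1.
Geometric multiplicity < algebraic multiplicity, so M is not diagonalizable.

No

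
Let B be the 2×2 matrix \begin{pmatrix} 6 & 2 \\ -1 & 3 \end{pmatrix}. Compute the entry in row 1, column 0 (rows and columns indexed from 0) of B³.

-61

Characteristic polynomial: λ^2 - 9λ + 20 = (λ - 5)(λ - 4), so the eigenvalues are 4, 5.
λ=4: eigenvector (1, -1).
λ=5: eigenvector (-2, 1).
P = [[1, -2], [-1, 1]], D = diag(4, 5), P⁻¹ = [[-1, -2], [-1, -1]].
B³ = P·diag(64, 125)·P⁻¹ = [[186, 122], [-61, 3]].
The requested entry is -61.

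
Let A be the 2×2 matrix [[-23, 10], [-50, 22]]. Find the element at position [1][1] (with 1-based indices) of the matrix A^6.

Characteristic polynomial: λ^2 + λ - 6 = (λ - 2)(λ + 3), so the eigenvalues are -3, 2.
λ=2: eigenvector (2, 5).
λ=-3: eigenvector (-1, -2).
P = [[2, -1], [5, -2]], D = diag(2, -3), P⁻¹ = [[-2, 1], [-5, 2]].
A⁶ = P·diag(64, 729)·P⁻¹ = [[3389, -1330], [6650, -2596]].
The requested entry is 3389.

3389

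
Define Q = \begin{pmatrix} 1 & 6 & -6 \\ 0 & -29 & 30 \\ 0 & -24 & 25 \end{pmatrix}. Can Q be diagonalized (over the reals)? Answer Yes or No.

Yes

Characteristic polynomial: p(λ) = λ^3 + 3λ^2 - 9λ + 5 = (λ - 1)^2(λ + 5).
λ = 1 has algebraic multiplicity 2; rank(Q − 1I) = 1, so geometric multiplicity = 2.
Every eigenvalue has geometric = algebraic multiplicity, so Q is diagonalizable.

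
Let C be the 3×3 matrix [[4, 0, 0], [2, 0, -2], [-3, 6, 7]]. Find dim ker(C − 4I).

C − 4I = [[0, 0, 0], [2, -4, -2], [-3, 6, 3]].
This matrix has rank 1, so its null space has dimension 3 − 1 = 2.

2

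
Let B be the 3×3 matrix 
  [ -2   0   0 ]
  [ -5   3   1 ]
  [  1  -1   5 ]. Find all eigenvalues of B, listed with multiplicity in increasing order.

Characteristic polynomial: p(r) = r^3 - 6r^2 + 32 = (r - 4)^2(r + 2).
Roots (with multiplicity): -2, 4, 4.

-2, 4, 4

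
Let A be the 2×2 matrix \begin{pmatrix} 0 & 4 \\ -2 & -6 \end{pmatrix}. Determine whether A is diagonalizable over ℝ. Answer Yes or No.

Yes

Characteristic polynomial: p(μ) = μ^2 + 6μ + 8 = (μ + 2)(μ + 4).
All 2 eigenvalues are distinct, so A is diagonalizable.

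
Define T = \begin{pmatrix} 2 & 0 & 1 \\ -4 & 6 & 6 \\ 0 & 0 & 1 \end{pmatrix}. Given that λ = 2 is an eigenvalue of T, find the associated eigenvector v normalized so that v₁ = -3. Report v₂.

T − 2I = [[0, 0, 1], [-4, 4, 6], [0, 0, -1]].
Solving (T − 2I)v = 0 gives the eigenspace spanned by (-3, -3, 0).
With v₁ = -3, v = (-3, -3, 0), so v₂ = -3.

-3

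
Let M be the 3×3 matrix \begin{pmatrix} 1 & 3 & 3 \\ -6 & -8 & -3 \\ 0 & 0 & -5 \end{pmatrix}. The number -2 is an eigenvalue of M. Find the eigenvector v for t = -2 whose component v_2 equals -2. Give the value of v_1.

M + 2I = [[3, 3, 3], [-6, -6, -3], [0, 0, -3]].
Solving (M + 2I)v = 0 gives the eigenspace spanned by (2, -2, 0).
With v_2 = -2, v = (2, -2, 0), so v_1 = 2.

2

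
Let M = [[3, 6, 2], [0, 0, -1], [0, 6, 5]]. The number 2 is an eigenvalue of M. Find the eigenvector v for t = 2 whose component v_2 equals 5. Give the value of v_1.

M − 2I = [[1, 6, 2], [0, -2, -1], [0, 6, 3]].
Solving (M − 2I)v = 0 gives the eigenspace spanned by (-10, 5, -10).
With v_2 = 5, v = (-10, 5, -10), so v_1 = -10.

-10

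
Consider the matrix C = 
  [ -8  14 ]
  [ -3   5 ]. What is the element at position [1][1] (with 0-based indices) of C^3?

Characteristic polynomial: r^2 + 3r + 2 = (r + 1)(r + 2), so the eigenvalues are -2, -1.
r=-2: eigenvector (7, 3).
r=-1: eigenvector (2, 1).
P = [[7, 2], [3, 1]], D = diag(-2, -1), P⁻¹ = [[1, -2], [-3, 7]].
C³ = P·diag(-8, -1)·P⁻¹ = [[-50, 98], [-21, 41]].
The requested entry is 41.

41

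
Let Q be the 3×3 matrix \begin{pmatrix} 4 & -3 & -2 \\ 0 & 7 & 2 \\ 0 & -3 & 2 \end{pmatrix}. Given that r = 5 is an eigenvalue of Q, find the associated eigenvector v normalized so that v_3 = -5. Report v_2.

Q − 5I = [[-1, -3, -2], [0, 2, 2], [0, -3, -3]].
Solving (Q − 5I)v = 0 gives the eigenspace spanned by (-5, 5, -5).
With v_3 = -5, v = (-5, 5, -5), so v_2 = 5.

5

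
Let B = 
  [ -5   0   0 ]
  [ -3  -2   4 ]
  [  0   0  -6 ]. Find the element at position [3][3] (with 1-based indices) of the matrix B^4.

Characteristic polynomial: t^3 + 13t^2 + 52t + 60 = (t + 2)(t + 5)(t + 6), so the eigenvalues are -6, -5, -2.
t=-5: eigenvector (1, 1, 0).
t=-2: eigenvector (0, 1, 0).
t=-6: eigenvector (0, -1, 1).
P = [[1, 0, 0], [1, 1, -1], [0, 0, 1]], D = diag(-5, -2, -6), P⁻¹ = [[1, 0, 0], [-1, 1, 1], [0, 0, 1]].
B⁴ = P·diag(625, 16, 1296)·P⁻¹ = [[625, 0, 0], [609, 16, -1280], [0, 0, 1296]].
The requested entry is 1296.

1296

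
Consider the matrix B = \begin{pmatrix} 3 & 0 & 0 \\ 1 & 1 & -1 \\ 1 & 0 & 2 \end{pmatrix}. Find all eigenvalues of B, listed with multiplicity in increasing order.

Characteristic polynomial: p(r) = r^3 - 6r^2 + 11r - 6 = (r - 3)(r - 2)(r - 1).
Roots (with multiplicity): 1, 2, 3.

1, 2, 3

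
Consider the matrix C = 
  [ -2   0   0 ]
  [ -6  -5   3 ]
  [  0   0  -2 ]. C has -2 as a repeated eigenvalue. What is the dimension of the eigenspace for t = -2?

2

C + 2I = [[0, 0, 0], [-6, -3, 3], [0, 0, 0]].
This matrix has rank 1, so its null space has dimension 3 − 1 = 2.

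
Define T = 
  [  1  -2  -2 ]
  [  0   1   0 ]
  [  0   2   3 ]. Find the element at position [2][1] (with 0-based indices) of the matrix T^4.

Characteristic polynomial: μ^3 - 5μ^2 + 7μ - 3 = (μ - 3)(μ - 1)^2, so the eigenvalues are 1, 1, 3.
μ=1: eigenvector (1, 0, 0).
μ=1: eigenvector (0, 1, -1).
μ=3: eigenvector (-1, 0, 1).
P = [[1, 0, -1], [0, 1, 0], [0, -1, 1]], D = diag(1, 1, 3), P⁻¹ = [[1, 1, 1], [0, 1, 0], [0, 1, 1]].
T⁴ = P·diag(1, 1, 81)·P⁻¹ = [[1, -80, -80], [0, 1, 0], [0, 80, 81]].
The requested entry is 80.

80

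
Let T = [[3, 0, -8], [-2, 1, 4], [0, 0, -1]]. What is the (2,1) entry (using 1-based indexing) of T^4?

Characteristic polynomial: λ^3 - 3λ^2 - λ + 3 = (λ - 3)(λ - 1)(λ + 1), so the eigenvalues are -1, 1, 3.
λ=1: eigenvector (0, 1, 0).
λ=3: eigenvector (-1, 1, 0).
λ=-1: eigenvector (2, 0, 1).
P = [[0, -1, 2], [1, 1, 0], [0, 0, 1]], D = diag(1, 3, -1), P⁻¹ = [[1, 1, -2], [-1, 0, 2], [0, 0, 1]].
T⁴ = P·diag(1, 81, 1)·P⁻¹ = [[81, 0, -160], [-80, 1, 160], [0, 0, 1]].
The requested entry is -80.

-80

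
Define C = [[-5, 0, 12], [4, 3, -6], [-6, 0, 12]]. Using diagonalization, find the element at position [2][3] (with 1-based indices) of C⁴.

-1050

Characteristic polynomial: λ^3 - 10λ^2 + 33λ - 36 = (λ - 4)(λ - 3)^2, so the eigenvalues are 3, 3, 4.
λ=3: eigenvector (3, 0, 2).
λ=3: eigenvector (0, 1, 0).
λ=4: eigenvector (4, -2, 3).
P = [[3, 0, 4], [0, 1, -2], [2, 0, 3]], D = diag(3, 3, 4), P⁻¹ = [[3, 0, -4], [-4, 1, 6], [-2, 0, 3]].
C⁴ = P·diag(81, 81, 256)·P⁻¹ = [[-1319, 0, 2100], [700, 81, -1050], [-1050, 0, 1656]].
The requested entry is -1050.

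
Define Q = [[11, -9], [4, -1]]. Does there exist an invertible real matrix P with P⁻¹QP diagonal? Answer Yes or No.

Characteristic polynomial: p(μ) = μ^2 - 10μ + 25 = (μ - 5)^2.
μ = 5 has algebraic multiplicity 2; rank(Q − 5I) = 1, so geometric multiplicity = 1.
Geometric multiplicity < algebraic multiplicity, so Q is not diagonalizable.

No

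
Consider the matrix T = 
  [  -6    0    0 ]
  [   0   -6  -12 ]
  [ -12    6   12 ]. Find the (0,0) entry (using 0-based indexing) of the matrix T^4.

Characteristic polynomial: r^3 - 36r = r(r - 6)(r + 6), so the eigenvalues are -6, 0, 6.
r=6: eigenvector (0, -1, 1).
r=-6: eigenvector (1, 2, 0).
r=0: eigenvector (0, -2, 1).
P = [[0, 1, 0], [-1, 2, -2], [1, 0, 1]], D = diag(6, -6, 0), P⁻¹ = [[-2, 1, 2], [1, 0, 0], [2, -1, -1]].
T⁴ = P·diag(1296, 1296, 0)·P⁻¹ = [[1296, 0, 0], [5184, -1296, -2592], [-2592, 1296, 2592]].
The requested entry is 1296.

1296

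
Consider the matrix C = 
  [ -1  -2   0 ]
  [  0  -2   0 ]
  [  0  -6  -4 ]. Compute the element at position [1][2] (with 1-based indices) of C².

6

Characteristic polynomial: s^3 + 7s^2 + 14s + 8 = (s + 1)(s + 2)(s + 4), so the eigenvalues are -4, -2, -1.
s=-1: eigenvector (1, 0, 0).
s=-2: eigenvector (2, 1, -3).
s=-4: eigenvector (0, 0, 1).
P = [[1, 2, 0], [0, 1, 0], [0, -3, 1]], D = diag(-1, -2, -4), P⁻¹ = [[1, -2, 0], [0, 1, 0], [0, 3, 1]].
C² = P·diag(1, 4, 16)·P⁻¹ = [[1, 6, 0], [0, 4, 0], [0, 36, 16]].
The requested entry is 6.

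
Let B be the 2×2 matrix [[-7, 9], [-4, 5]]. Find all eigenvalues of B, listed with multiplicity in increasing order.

Characteristic polynomial: p(μ) = μ^2 + 2μ + 1 = (μ + 1)^2.
Roots (with multiplicity): -1, -1.

-1, -1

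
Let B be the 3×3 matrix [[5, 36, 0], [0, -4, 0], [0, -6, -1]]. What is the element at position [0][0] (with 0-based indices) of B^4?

Characteristic polynomial: λ^3 - 21λ - 20 = (λ - 5)(λ + 1)(λ + 4), so the eigenvalues are -4, -1, 5.
λ=5: eigenvector (1, 0, 0).
λ=-4: eigenvector (-4, 1, 2).
λ=-1: eigenvector (0, 0, 1).
P = [[1, -4, 0], [0, 1, 0], [0, 2, 1]], D = diag(5, -4, -1), P⁻¹ = [[1, 4, 0], [0, 1, 0], [0, -2, 1]].
B⁴ = P·diag(625, 256, 1)·P⁻¹ = [[625, 1476, 0], [0, 256, 0], [0, 510, 1]].
The requested entry is 625.

625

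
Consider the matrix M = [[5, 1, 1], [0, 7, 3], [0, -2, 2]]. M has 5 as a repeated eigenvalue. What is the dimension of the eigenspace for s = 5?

M − 5I = [[0, 1, 1], [0, 2, 3], [0, -2, -3]].
This matrix has rank 2, so its null space has dimension 3 − 2 = 1.

1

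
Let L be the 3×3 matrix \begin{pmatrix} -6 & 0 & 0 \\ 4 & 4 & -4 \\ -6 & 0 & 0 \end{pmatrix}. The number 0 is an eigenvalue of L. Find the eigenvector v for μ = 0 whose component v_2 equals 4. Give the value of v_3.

4

L = [[-6, 0, 0], [4, 4, -4], [-6, 0, 0]].
Solving (L)v = 0 gives the eigenspace spanned by (0, 4, 4).
With v_2 = 4, v = (0, 4, 4), so v_3 = 4.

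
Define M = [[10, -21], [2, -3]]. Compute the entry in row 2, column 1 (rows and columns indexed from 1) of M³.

74

Characteristic polynomial: λ^2 - 7λ + 12 = (λ - 4)(λ - 3), so the eigenvalues are 3, 4.
λ=3: eigenvector (3, 1).
λ=4: eigenvector (7, 2).
P = [[3, 7], [1, 2]], D = diag(3, 4), P⁻¹ = [[-2, 7], [1, -3]].
M³ = P·diag(27, 64)·P⁻¹ = [[286, -777], [74, -195]].
The requested entry is 74.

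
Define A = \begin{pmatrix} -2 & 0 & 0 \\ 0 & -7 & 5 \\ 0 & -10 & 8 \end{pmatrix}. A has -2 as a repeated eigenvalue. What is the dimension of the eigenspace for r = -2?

A + 2I = [[0, 0, 0], [0, -5, 5], [0, -10, 10]].
This matrix has rank 1, so its null space has dimension 3 − 1 = 2.

2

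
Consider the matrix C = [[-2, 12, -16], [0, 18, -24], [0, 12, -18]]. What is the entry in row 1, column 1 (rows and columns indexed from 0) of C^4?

Characteristic polynomial: μ^3 + 2μ^2 - 36μ - 72 = (μ - 6)(μ + 2)(μ + 6), so the eigenvalues are -6, -2, 6.
μ=-2: eigenvector (1, 0, 0).
μ=6: eigenvector (1, 2, 1).
μ=-6: eigenvector (1, 1, 1).
P = [[1, 1, 1], [0, 2, 1], [0, 1, 1]], D = diag(-2, 6, -6), P⁻¹ = [[1, 0, -1], [0, 1, -1], [0, -1, 2]].
C⁴ = P·diag(16, 1296, 1296)·P⁻¹ = [[16, 0, 1280], [0, 1296, 0], [0, 0, 1296]].
The requested entry is 1296.

1296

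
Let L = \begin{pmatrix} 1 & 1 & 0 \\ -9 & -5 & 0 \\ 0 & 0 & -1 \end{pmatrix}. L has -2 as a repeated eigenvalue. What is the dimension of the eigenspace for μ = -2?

1

L + 2I = [[3, 1, 0], [-9, -3, 0], [0, 0, 1]].
This matrix has rank 2, so its null space has dimension 3 − 2 = 1.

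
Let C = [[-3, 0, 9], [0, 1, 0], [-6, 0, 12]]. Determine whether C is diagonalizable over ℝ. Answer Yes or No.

Characteristic polynomial: p(t) = t^3 - 10t^2 + 27t - 18 = (t - 6)(t - 3)(t - 1).
All 3 eigenvalues are distinct, so C is diagonalizable.

Yes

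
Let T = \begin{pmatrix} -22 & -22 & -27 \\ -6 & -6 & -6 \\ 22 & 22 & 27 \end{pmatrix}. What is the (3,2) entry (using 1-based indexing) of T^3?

682

Characteristic polynomial: s^3 + s^2 - 30s = s(s - 5)(s + 6), so the eigenvalues are -6, 0, 5.
s=-6: eigenvector (2, 1, -2).
s=0: eigenvector (-1, 1, 0).
s=5: eigenvector (-1, 0, 1).
P = [[2, -1, -1], [1, 1, 0], [-2, 0, 1]], D = diag(-6, 0, 5), P⁻¹ = [[1, 1, 1], [-1, 0, -1], [2, 2, 3]].
T³ = P·diag(-216, 0, 125)·P⁻¹ = [[-682, -682, -807], [-216, -216, -216], [682, 682, 807]].
The requested entry is 682.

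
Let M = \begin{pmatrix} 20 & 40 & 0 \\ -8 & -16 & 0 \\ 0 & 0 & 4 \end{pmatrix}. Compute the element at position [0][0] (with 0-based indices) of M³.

320

Characteristic polynomial: t^3 - 8t^2 + 16t = t(t - 4)^2, so the eigenvalues are 0, 4, 4.
t=4: eigenvector (5, -2, 0).
t=0: eigenvector (-2, 1, 0).
t=4: eigenvector (-5, 2, 1).
P = [[5, -2, -5], [-2, 1, 2], [0, 0, 1]], D = diag(4, 0, 4), P⁻¹ = [[1, 2, 1], [2, 5, 0], [0, 0, 1]].
M³ = P·diag(64, 0, 64)·P⁻¹ = [[320, 640, 0], [-128, -256, 0], [0, 0, 64]].
The requested entry is 320.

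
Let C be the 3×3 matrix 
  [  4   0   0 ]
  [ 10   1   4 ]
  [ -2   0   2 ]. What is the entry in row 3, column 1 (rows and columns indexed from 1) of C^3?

Characteristic polynomial: λ^3 - 7λ^2 + 14λ - 8 = (λ - 4)(λ - 2)(λ - 1), so the eigenvalues are 1, 2, 4.
λ=4: eigenvector (1, 2, -1).
λ=1: eigenvector (0, 1, 0).
λ=2: eigenvector (0, 4, 1).
P = [[1, 0, 0], [2, 1, 4], [-1, 0, 1]], D = diag(4, 1, 2), P⁻¹ = [[1, 0, 0], [-6, 1, -4], [1, 0, 1]].
C³ = P·diag(64, 1, 8)·P⁻¹ = [[64, 0, 0], [154, 1, 28], [-56, 0, 8]].
The requested entry is -56.

-56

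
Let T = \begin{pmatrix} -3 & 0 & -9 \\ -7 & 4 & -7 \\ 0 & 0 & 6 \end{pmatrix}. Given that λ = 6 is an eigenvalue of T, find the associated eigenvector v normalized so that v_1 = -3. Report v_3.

T − 6I = [[-9, 0, -9], [-7, -2, -7], [0, 0, 0]].
Solving (T − 6I)v = 0 gives the eigenspace spanned by (-3, 0, 3).
With v_1 = -3, v = (-3, 0, 3), so v_3 = 3.

3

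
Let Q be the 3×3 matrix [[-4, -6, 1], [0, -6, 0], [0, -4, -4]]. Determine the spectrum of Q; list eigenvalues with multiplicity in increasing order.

-6, -4, -4

Characteristic polynomial: p(μ) = μ^3 + 14μ^2 + 64μ + 96 = (μ + 4)^2(μ + 6).
Roots (with multiplicity): -6, -4, -4.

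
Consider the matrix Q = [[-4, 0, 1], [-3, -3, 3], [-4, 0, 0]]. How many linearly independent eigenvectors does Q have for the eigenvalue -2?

1

Q + 2I = [[-2, 0, 1], [-3, -1, 3], [-4, 0, 2]].
This matrix has rank 2, so its null space has dimension 3 − 2 = 1.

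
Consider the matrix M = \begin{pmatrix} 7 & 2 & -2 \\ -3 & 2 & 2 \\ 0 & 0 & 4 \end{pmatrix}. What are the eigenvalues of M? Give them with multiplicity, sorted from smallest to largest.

4, 4, 5

Characteristic polynomial: p(λ) = λ^3 - 13λ^2 + 56λ - 80 = (λ - 5)(λ - 4)^2.
Roots (with multiplicity): 4, 4, 5.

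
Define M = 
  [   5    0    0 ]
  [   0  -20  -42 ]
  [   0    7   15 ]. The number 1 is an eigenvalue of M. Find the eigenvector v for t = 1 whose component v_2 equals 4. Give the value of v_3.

-2

M − 1I = [[4, 0, 0], [0, -21, -42], [0, 7, 14]].
Solving (M − 1I)v = 0 gives the eigenspace spanned by (0, 4, -2).
With v_2 = 4, v = (0, 4, -2), so v_3 = -2.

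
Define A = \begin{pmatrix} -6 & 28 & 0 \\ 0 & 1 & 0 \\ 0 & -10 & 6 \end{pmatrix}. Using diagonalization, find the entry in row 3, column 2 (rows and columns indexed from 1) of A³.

-430

Characteristic polynomial: s^3 - s^2 - 36s + 36 = (s - 6)(s - 1)(s + 6), so the eigenvalues are -6, 1, 6.
s=-6: eigenvector (1, 0, 0).
s=1: eigenvector (4, 1, 2).
s=6: eigenvector (0, 0, 1).
P = [[1, 4, 0], [0, 1, 0], [0, 2, 1]], D = diag(-6, 1, 6), P⁻¹ = [[1, -4, 0], [0, 1, 0], [0, -2, 1]].
A³ = P·diag(-216, 1, 216)·P⁻¹ = [[-216, 868, 0], [0, 1, 0], [0, -430, 216]].
The requested entry is -430.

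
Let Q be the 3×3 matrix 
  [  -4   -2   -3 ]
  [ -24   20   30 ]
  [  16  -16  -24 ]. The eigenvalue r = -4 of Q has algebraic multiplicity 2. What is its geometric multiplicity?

1

Q + 4I = [[0, -2, -3], [-24, 24, 30], [16, -16, -20]].
This matrix has rank 2, so its null space has dimension 3 − 2 = 1.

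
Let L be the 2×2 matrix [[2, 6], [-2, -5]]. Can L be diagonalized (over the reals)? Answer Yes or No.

Yes

Characteristic polynomial: p(t) = t^2 + 3t + 2 = (t + 1)(t + 2).
All 2 eigenvalues are distinct, so L is diagonalizable.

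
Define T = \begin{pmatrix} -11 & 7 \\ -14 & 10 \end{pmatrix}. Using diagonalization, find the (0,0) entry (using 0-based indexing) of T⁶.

7463

Characteristic polynomial: s^2 + s - 12 = (s - 3)(s + 4), so the eigenvalues are -4, 3.
s=3: eigenvector (1, 2).
s=-4: eigenvector (1, 1).
P = [[1, 1], [2, 1]], D = diag(3, -4), P⁻¹ = [[-1, 1], [2, -1]].
T⁶ = P·diag(729, 4096)·P⁻¹ = [[7463, -3367], [6734, -2638]].
The requested entry is 7463.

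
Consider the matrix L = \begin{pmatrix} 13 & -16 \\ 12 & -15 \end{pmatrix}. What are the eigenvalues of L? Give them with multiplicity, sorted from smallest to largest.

Characteristic polynomial: p(r) = r^2 + 2r - 3 = (r - 1)(r + 3).
Roots (with multiplicity): -3, 1.

-3, 1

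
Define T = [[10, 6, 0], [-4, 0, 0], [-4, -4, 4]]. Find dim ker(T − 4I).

T − 4I = [[6, 6, 0], [-4, -4, 0], [-4, -4, 0]].
This matrix has rank 1, so its null space has dimension 3 − 1 = 2.

2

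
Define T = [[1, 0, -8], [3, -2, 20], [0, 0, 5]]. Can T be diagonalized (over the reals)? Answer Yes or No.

Characteristic polynomial: p(s) = s^3 - 4s^2 - 7s + 10 = (s - 5)(s - 1)(s + 2).
All 3 eigenvalues are distinct, so T is diagonalizable.

Yes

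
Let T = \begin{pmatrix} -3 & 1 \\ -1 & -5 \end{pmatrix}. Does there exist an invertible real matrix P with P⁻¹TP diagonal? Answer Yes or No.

No

Characteristic polynomial: p(s) = s^2 + 8s + 16 = (s + 4)^2.
s = -4 has algebraic multiplicity 2; rank(T + 4I) = 1, so geometric multiplicity = 1.
Geometric multiplicity < algebraic multiplicity, so T is not diagonalizable.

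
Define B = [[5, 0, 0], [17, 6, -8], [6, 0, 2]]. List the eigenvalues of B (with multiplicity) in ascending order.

2, 5, 6

Characteristic polynomial: p(λ) = λ^3 - 13λ^2 + 52λ - 60 = (λ - 6)(λ - 5)(λ - 2).
Roots (with multiplicity): 2, 5, 6.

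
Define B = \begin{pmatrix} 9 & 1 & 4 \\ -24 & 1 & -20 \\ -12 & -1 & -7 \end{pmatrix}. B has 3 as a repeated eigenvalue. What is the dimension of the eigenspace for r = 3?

B − 3I = [[6, 1, 4], [-24, -2, -20], [-12, -1, -10]].
This matrix has rank 2, so its null space has dimension 3 − 2 = 1.

1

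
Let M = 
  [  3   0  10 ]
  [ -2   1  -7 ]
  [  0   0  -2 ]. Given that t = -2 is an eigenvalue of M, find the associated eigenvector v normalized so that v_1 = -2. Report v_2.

M + 2I = [[5, 0, 10], [-2, 3, -7], [0, 0, 0]].
Solving (M + 2I)v = 0 gives the eigenspace spanned by (-2, 1, 1).
With v_1 = -2, v = (-2, 1, 1), so v_2 = 1.

1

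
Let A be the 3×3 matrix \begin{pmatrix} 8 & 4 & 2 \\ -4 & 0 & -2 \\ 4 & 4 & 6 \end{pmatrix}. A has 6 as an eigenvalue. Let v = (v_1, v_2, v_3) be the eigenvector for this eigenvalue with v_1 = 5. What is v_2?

-5

A − 6I = [[2, 4, 2], [-4, -6, -2], [4, 4, 0]].
Solving (A − 6I)v = 0 gives the eigenspace spanned by (5, -5, 5).
With v_1 = 5, v = (5, -5, 5), so v_2 = -5.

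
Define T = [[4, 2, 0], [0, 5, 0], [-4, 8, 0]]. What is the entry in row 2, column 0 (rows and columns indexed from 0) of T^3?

Characteristic polynomial: μ^3 - 9μ^2 + 20μ = μ(μ - 5)(μ - 4), so the eigenvalues are 0, 4, 5.
μ=4: eigenvector (1, 0, -1).
μ=5: eigenvector (2, 1, 0).
μ=0: eigenvector (0, 0, 1).
P = [[1, 2, 0], [0, 1, 0], [-1, 0, 1]], D = diag(4, 5, 0), P⁻¹ = [[1, -2, 0], [0, 1, 0], [1, -2, 1]].
T³ = P·diag(64, 125, 0)·P⁻¹ = [[64, 122, 0], [0, 125, 0], [-64, 128, 0]].
The requested entry is -64.

-64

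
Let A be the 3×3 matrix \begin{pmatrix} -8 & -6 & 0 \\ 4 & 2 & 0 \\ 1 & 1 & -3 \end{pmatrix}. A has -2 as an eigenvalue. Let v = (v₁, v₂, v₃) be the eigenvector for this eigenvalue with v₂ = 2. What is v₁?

A + 2I = [[-6, -6, 0], [4, 4, 0], [1, 1, -1]].
Solving (A + 2I)v = 0 gives the eigenspace spanned by (-2, 2, 0).
With v₂ = 2, v = (-2, 2, 0), so v₁ = -2.

-2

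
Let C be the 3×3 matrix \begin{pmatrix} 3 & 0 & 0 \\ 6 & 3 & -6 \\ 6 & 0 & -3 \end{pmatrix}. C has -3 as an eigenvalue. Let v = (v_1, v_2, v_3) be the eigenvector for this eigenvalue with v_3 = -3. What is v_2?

C + 3I = [[6, 0, 0], [6, 6, -6], [6, 0, 0]].
Solving (C + 3I)v = 0 gives the eigenspace spanned by (0, -3, -3).
With v_3 = -3, v = (0, -3, -3), so v_2 = -3.

-3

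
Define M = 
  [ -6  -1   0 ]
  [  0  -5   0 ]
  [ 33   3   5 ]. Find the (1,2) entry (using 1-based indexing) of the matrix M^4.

Characteristic polynomial: s^3 + 6s^2 - 25s - 150 = (s - 5)(s + 5)(s + 6), so the eigenvalues are -6, -5, 5.
s=-6: eigenvector (1, 0, -3).
s=-5: eigenvector (-1, 1, 3).
s=5: eigenvector (0, 0, 1).
P = [[1, -1, 0], [0, 1, 0], [-3, 3, 1]], D = diag(-6, -5, 5), P⁻¹ = [[1, 1, 0], [0, 1, 0], [3, 0, 1]].
M⁴ = P·diag(1296, 625, 625)·P⁻¹ = [[1296, 671, 0], [0, 625, 0], [-2013, -2013, 625]].
The requested entry is 671.

671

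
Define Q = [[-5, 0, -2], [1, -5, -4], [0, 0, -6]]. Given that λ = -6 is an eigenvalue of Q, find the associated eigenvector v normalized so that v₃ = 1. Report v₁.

Q + 6I = [[1, 0, -2], [1, 1, -4], [0, 0, 0]].
Solving (Q + 6I)v = 0 gives the eigenspace spanned by (2, 2, 1).
With v₃ = 1, v = (2, 2, 1), so v₁ = 2.

2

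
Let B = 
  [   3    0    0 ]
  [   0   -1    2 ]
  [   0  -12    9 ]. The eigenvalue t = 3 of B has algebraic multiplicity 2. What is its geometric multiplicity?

B − 3I = [[0, 0, 0], [0, -4, 2], [0, -12, 6]].
This matrix has rank 1, so its null space has dimension 3 − 1 = 2.

2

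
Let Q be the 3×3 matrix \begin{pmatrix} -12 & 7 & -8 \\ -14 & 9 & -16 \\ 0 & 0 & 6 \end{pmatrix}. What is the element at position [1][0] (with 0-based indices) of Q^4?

Characteristic polynomial: μ^3 - 3μ^2 - 28μ + 60 = (μ - 6)(μ - 2)(μ + 5), so the eigenvalues are -5, 2, 6.
μ=2: eigenvector (1, 2, 0).
μ=-5: eigenvector (-1, -1, 0).
μ=6: eigenvector (-2, -4, 1).
P = [[1, -1, -2], [2, -1, -4], [0, 0, 1]], D = diag(2, -5, 6), P⁻¹ = [[-1, 1, 2], [-2, 1, 0], [0, 0, 1]].
Q⁴ = P·diag(16, 625, 1296)·P⁻¹ = [[1234, -609, -2560], [1218, -593, -5120], [0, 0, 1296]].
The requested entry is 1218.

1218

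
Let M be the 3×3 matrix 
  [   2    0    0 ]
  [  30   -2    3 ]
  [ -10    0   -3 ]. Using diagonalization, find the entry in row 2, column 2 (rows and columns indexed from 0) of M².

Characteristic polynomial: t^3 + 3t^2 - 4t - 12 = (t - 2)(t + 2)(t + 3), so the eigenvalues are -3, -2, 2.
t=2: eigenvector (1, 6, -2).
t=-3: eigenvector (0, 3, -1).
t=-2: eigenvector (0, 1, 0).
P = [[1, 0, 0], [6, 3, 1], [-2, -1, 0]], D = diag(2, -3, -2), P⁻¹ = [[1, 0, 0], [-2, 0, -1], [0, 1, 3]].
M² = P·diag(4, 9, 4)·P⁻¹ = [[4, 0, 0], [-30, 4, -15], [10, 0, 9]].
The requested entry is 9.

9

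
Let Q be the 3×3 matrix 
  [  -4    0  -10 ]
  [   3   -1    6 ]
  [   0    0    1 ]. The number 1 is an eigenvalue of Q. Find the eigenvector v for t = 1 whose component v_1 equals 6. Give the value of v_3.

-3

Q − 1I = [[-5, 0, -10], [3, -2, 6], [0, 0, 0]].
Solving (Q − 1I)v = 0 gives the eigenspace spanned by (6, 0, -3).
With v_1 = 6, v = (6, 0, -3), so v_3 = -3.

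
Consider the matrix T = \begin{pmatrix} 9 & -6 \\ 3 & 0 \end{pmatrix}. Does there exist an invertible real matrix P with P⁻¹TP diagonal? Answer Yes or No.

Characteristic polynomial: p(μ) = μ^2 - 9μ + 18 = (μ - 6)(μ - 3).
All 2 eigenvalues are distinct, so T is diagonalizable.

Yes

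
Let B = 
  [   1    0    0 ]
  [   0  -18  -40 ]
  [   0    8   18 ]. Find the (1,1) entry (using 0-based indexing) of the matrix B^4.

16

Characteristic polynomial: t^3 - t^2 - 4t + 4 = (t - 2)(t - 1)(t + 2), so the eigenvalues are -2, 1, 2.
t=1: eigenvector (1, 0, 0).
t=-2: eigenvector (0, 5, -2).
t=2: eigenvector (0, -2, 1).
P = [[1, 0, 0], [0, 5, -2], [0, -2, 1]], D = diag(1, -2, 2), P⁻¹ = [[1, 0, 0], [0, 1, 2], [0, 2, 5]].
B⁴ = P·diag(1, 16, 16)·P⁻¹ = [[1, 0, 0], [0, 16, 0], [0, 0, 16]].
The requested entry is 16.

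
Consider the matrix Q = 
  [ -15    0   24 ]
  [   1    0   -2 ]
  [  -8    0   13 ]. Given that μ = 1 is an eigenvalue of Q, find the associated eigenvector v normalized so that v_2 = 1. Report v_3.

-2

Q − 1I = [[-16, 0, 24], [1, -1, -2], [-8, 0, 12]].
Solving (Q − 1I)v = 0 gives the eigenspace spanned by (-3, 1, -2).
With v_2 = 1, v = (-3, 1, -2), so v_3 = -2.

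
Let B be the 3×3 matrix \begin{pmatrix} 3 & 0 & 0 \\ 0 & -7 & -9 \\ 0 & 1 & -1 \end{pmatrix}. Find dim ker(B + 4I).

B + 4I = [[7, 0, 0], [0, -3, -9], [0, 1, 3]].
This matrix has rank 2, so its null space has dimension 3 − 2 = 1.

1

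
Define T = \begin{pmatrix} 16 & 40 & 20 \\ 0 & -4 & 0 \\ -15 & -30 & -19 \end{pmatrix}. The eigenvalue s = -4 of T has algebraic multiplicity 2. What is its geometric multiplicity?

2

T + 4I = [[20, 40, 20], [0, 0, 0], [-15, -30, -15]].
This matrix has rank 1, so its null space has dimension 3 − 1 = 2.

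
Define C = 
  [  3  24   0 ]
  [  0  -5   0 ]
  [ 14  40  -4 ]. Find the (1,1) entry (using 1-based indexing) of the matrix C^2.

9

Characteristic polynomial: μ^3 + 6μ^2 - 7μ - 60 = (μ - 3)(μ + 4)(μ + 5), so the eigenvalues are -5, -4, 3.
μ=3: eigenvector (1, 0, 2).
μ=-4: eigenvector (0, 0, 1).
μ=-5: eigenvector (-3, 1, 2).
P = [[1, 0, -3], [0, 0, 1], [2, 1, 2]], D = diag(3, -4, -5), P⁻¹ = [[1, 3, 0], [-2, -8, 1], [0, 1, 0]].
C² = P·diag(9, 16, 25)·P⁻¹ = [[9, -48, 0], [0, 25, 0], [-14, -24, 16]].
The requested entry is 9.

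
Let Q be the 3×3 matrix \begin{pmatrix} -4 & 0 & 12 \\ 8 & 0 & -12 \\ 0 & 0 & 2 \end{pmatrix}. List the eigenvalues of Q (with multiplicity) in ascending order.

-4, 0, 2

Characteristic polynomial: p(t) = t^3 + 2t^2 - 8t = t(t - 2)(t + 4).
Roots (with multiplicity): -4, 0, 2.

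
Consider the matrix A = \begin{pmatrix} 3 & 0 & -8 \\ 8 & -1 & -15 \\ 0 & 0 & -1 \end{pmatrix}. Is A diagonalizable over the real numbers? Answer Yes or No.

No

Characteristic polynomial: p(r) = r^3 - r^2 - 5r - 3 = (r - 3)(r + 1)^2.
r = -1 has algebraic multiplicity 2; rank(A + 1I) = 2, so geometric multiplicity = 1.
Geometric multiplicity < algebraic multiplicity, so A is not diagonalizable.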